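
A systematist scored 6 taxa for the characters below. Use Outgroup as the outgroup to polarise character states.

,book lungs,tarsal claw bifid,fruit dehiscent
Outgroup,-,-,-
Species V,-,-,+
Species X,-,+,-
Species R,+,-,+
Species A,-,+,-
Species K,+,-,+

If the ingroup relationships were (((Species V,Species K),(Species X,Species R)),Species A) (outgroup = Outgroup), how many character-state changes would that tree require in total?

Map each character onto (((Species V,Species K),(Species X,Species R)),Species A) (rooted by Outgroup) and count the minimum state changes it requires (Fitch parsimony):
book lungs: 2; tarsal claw bifid: 2; fruit dehiscent: 2.
Total tree length = 6.

6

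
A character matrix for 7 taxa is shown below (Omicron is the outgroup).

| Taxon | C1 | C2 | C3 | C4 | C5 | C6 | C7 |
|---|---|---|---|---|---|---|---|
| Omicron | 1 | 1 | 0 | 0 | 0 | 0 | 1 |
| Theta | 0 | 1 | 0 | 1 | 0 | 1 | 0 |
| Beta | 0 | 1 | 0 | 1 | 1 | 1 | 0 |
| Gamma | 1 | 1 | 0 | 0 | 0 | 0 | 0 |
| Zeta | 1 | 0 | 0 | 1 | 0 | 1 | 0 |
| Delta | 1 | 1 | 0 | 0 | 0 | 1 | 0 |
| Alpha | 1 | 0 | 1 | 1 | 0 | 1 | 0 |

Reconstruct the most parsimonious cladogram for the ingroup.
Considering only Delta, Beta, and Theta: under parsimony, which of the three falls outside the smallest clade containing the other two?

Delta

Character polarity is set by the outgroup: the derived state is whichever differs from the outgroup's state, so for C1, C2, C7 the derived state is '0', and for the remaining characters it is '1'.
C1 (derived state '0') is shared by Beta and Theta — a synapomorphy uniting that clade.
Only Alpha and Zeta show the derived state '0' for C2, supporting them as a clade.
C3: derived state '1' in Alpha only — an autapomorphy, so it tells us nothing about relationships among taxa.
C4: derived state '1' in Alpha, Beta, Theta, and Zeta only — synapomorphy for {Alpha, Beta, Theta, Zeta}.
C5 (derived state '1') is unique to Beta (autapomorphy; uninformative for grouping).
C6: derived state '1' in Alpha, Beta, Delta, Theta, and Zeta only — synapomorphy for {Alpha, Beta, Delta, Theta, Zeta}.
All ingroup taxa share the derived state '0' for C7; it defines the ingroup but does not resolve relationships within it.
Most parsimonious ingroup topology: ((((Theta,Beta),(Zeta,Alpha)),Delta),Gamma).
Theta and Beta share a more recent common ancestor with each other than either does with Delta, so Delta is the least closely related of the three.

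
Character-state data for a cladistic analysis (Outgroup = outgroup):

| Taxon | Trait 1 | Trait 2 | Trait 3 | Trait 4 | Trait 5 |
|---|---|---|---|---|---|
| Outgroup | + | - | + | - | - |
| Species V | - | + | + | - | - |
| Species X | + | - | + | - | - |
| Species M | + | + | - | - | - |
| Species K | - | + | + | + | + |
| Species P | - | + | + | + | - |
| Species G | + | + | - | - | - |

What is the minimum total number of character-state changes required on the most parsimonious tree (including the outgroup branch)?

Character polarity is set by the outgroup: the derived state is whichever differs from the outgroup's state, so for Trait 1, Trait 3 the derived state is '-', and for the remaining characters it is '+'.
Trait 1 (derived state '-') is shared by Species K, Species P, and Species V — a synapomorphy uniting that clade.
Trait 2: derived state '+' in Species G, Species K, Species M, Species P, and Species V only — synapomorphy for {Species G, Species K, Species M, Species P, Species V}.
Trait 3 (derived state '-') is shared by Species G and Species M — a synapomorphy uniting that clade.
Trait 4: derived state '+' in Species K and Species P only — synapomorphy for {Species K, Species P}.
Trait 5: derived state '+' in Species K only — an autapomorphy, so it tells us nothing about relationships among taxa.
Most parsimonious ingroup topology: (((Species V,(Species K,Species P)),(Species M,Species G)),Species X).
Changes per character on this tree: Trait 1: 1; Trait 2: 1; Trait 3: 1; Trait 4: 1; Trait 5: 1.
Total = 5.

5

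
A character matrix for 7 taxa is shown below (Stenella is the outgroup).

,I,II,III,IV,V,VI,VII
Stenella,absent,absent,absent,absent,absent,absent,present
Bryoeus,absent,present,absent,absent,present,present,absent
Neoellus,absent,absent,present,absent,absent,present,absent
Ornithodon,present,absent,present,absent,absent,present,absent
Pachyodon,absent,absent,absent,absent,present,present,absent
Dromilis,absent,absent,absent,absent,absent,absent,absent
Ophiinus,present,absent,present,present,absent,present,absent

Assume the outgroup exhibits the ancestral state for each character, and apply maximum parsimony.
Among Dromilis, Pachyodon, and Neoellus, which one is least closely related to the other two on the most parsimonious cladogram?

Character polarity is set by the outgroup: the derived state is whichever differs from the outgroup's state, so for VII the derived state is 'absent', and for the remaining characters it is 'present'.
Only Ophiinus and Ornithodon show the derived state 'present' for I, supporting them as a clade.
II: derived state 'present' in Bryoeus only — an autapomorphy, so it tells us nothing about relationships among taxa.
III: derived state 'present' in Neoellus, Ophiinus, and Ornithodon only — synapomorphy for {Neoellus, Ophiinus, Ornithodon}.
IV (derived state 'present') is unique to Ophiinus (autapomorphy; uninformative for grouping).
Only Bryoeus and Pachyodon show the derived state 'present' for V, supporting them as a clade.
VI (derived state 'present') is shared by Bryoeus, Neoellus, Ophiinus, Ornithodon, and Pachyodon — a synapomorphy uniting that clade.
VII (derived state 'absent') is shared by all ingroup taxa — unites the whole ingroup.
Most parsimonious ingroup topology: (((Bryoeus,Pachyodon),(Neoellus,(Ornithodon,Ophiinus))),Dromilis).
Neoellus and Pachyodon share a more recent common ancestor with each other than either does with Dromilis, so Dromilis is the least closely related of the three.

Dromilis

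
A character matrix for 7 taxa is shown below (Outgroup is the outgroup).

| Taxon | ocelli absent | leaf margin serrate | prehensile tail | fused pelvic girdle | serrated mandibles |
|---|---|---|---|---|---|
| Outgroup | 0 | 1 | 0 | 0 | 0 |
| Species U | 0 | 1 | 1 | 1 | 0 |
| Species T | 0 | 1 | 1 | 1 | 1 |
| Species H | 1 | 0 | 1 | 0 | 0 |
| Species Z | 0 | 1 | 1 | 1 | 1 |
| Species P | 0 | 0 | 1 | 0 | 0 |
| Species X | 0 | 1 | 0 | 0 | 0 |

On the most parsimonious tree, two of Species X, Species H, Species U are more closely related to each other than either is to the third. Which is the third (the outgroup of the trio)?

Species X

Character polarity is set by the outgroup: the derived state is whichever differs from the outgroup's state, so for leaf margin serrate the derived state is '0', and for the remaining characters it is '1'.
ocelli absent: derived state '1' in Species H only — an autapomorphy, so it tells us nothing about relationships among taxa.
Only Species H and Species P show the derived state '0' for leaf margin serrate, supporting them as a clade.
prehensile tail (derived state '1') is shared by Species H, Species P, Species T, Species U, and Species Z — a synapomorphy uniting that clade.
fused pelvic girdle (derived state '1') is shared by Species T, Species U, and Species Z — a synapomorphy uniting that clade.
Only Species T and Species Z show the derived state '1' for serrated mandibles, supporting them as a clade.
Most parsimonious ingroup topology: (((Species U,(Species T,Species Z)),(Species H,Species P)),Species X).
Species H and Species U share a more recent common ancestor with each other than either does with Species X, so Species X is the least closely related of the three.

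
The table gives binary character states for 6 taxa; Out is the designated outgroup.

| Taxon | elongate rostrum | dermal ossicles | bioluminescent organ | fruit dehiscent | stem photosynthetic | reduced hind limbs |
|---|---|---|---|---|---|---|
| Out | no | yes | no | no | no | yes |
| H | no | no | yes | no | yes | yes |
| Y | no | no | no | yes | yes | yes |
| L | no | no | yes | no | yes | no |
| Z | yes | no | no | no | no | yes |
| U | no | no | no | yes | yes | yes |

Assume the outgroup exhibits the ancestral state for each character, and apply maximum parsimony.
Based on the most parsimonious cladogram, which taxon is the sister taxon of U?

Character polarity is set by the outgroup: the derived state is whichever differs from the outgroup's state, so for dermal ossicles, reduced hind limbs the derived state is 'no', and for the remaining characters it is 'yes'.
elongate rostrum: derived state 'yes' in Z only — an autapomorphy, so it tells us nothing about relationships among taxa.
All ingroup taxa share the derived state 'no' for dermal ossicles; it defines the ingroup but does not resolve relationships within it.
Only H and L show the derived state 'yes' for bioluminescent organ, supporting them as a clade.
fruit dehiscent: derived state 'yes' in U and Y only — synapomorphy for {U, Y}.
stem photosynthetic (derived state 'yes') is shared by H, L, U, and Y — a synapomorphy uniting that clade.
reduced hind limbs: derived state 'no' in L only — an autapomorphy, so it tells us nothing about relationships among taxa.
Most parsimonious ingroup topology: (((H,L),(Y,U)),Z).
U and Y form a cherry on this tree, so they are sister taxa.

Y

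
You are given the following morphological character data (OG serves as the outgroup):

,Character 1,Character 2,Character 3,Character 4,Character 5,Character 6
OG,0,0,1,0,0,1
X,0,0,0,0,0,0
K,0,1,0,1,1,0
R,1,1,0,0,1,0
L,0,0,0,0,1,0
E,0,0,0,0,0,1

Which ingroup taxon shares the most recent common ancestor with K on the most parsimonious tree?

R

Character polarity is set by the outgroup: the derived state is whichever differs from the outgroup's state, so for Character 3, Character 6 the derived state is '0', and for the remaining characters it is '1'.
Character 1: derived state '1' in R only — an autapomorphy, so it tells us nothing about relationships among taxa.
Only K and R show the derived state '1' for Character 2, supporting them as a clade.
Character 3 (derived state '0') is shared by all ingroup taxa — unites the whole ingroup.
Character 4: derived state '1' in K only — an autapomorphy, so it tells us nothing about relationships among taxa.
Character 5: derived state '1' in K, L, and R only — synapomorphy for {K, L, R}.
Only K, L, R, and X show the derived state '0' for Character 6, supporting them as a clade.
Most parsimonious ingroup topology: ((X,((K,R),L)),E).
K and R form a cherry on this tree, so they are sister taxa.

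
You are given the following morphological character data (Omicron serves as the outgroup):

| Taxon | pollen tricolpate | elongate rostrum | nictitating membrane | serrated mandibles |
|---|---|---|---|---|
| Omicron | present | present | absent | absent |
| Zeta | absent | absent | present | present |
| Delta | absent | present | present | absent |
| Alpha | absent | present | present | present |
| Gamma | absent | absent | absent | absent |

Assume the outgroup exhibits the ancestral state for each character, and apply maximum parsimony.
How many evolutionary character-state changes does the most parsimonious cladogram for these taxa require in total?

Character polarity is set by the outgroup: the derived state is whichever differs from the outgroup's state, so for pollen tricolpate, elongate rostrum the derived state is 'absent', and for the remaining characters it is 'present'.
All ingroup taxa share the derived state 'absent' for pollen tricolpate; it defines the ingroup but does not resolve relationships within it.
elongate rostrum (state 'absent') occurs in Gamma and Zeta but conflicts with the nesting implied by the other characters — most parsimoniously interpreted as homoplasy.
nictitating membrane: derived state 'present' in Alpha, Delta, and Zeta only — synapomorphy for {Alpha, Delta, Zeta}.
serrated mandibles (derived state 'present') is shared by Alpha and Zeta — a synapomorphy uniting that clade.
Most parsimonious ingroup topology: (((Zeta,Alpha),Delta),Gamma).
Changes per character on this tree: pollen tricolpate: 1; elongate rostrum: 2; nictitating membrane: 1; serrated mandibles: 1.
Total = 5.

5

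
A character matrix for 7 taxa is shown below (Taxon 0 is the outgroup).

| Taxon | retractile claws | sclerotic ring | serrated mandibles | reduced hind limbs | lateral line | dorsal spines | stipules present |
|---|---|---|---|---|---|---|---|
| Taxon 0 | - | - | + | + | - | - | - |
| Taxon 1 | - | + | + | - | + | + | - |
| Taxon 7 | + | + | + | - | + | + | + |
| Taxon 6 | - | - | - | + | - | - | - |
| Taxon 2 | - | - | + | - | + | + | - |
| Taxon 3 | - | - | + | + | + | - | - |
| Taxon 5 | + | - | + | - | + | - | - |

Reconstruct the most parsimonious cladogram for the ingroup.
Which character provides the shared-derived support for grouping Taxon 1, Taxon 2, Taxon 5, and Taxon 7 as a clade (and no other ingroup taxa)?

Character polarity is set by the outgroup: the derived state is whichever differs from the outgroup's state, so for serrated mandibles, reduced hind limbs the derived state is '-', and for the remaining characters it is '+'.
retractile claws groups Taxon 5 and Taxon 7, which is incompatible with the clades supported by the remaining characters; treating it as convergent (homoplasy) costs fewer steps than any alternative tree.
sclerotic ring: derived state '+' in Taxon 1 and Taxon 7 only — synapomorphy for {Taxon 1, Taxon 7}.
serrated mandibles (derived state '-') is unique to Taxon 6 (autapomorphy; uninformative for grouping).
reduced hind limbs (derived state '-') is shared by Taxon 1, Taxon 2, Taxon 5, and Taxon 7 — a synapomorphy uniting that clade.
lateral line: derived state '+' in Taxon 1, Taxon 2, Taxon 3, Taxon 5, and Taxon 7 only — synapomorphy for {Taxon 1, Taxon 2, Taxon 3, Taxon 5, Taxon 7}.
Only Taxon 1, Taxon 2, and Taxon 7 show the derived state '+' for dorsal spines, supporting them as a clade.
stipules present: derived state '+' in Taxon 7 only — an autapomorphy, so it tells us nothing about relationships among taxa.
Most parsimonious ingroup topology: (((((Taxon 1,Taxon 7),Taxon 2),Taxon 5),Taxon 3),Taxon 6).
The clade {Taxon 1, Taxon 2, Taxon 5, Taxon 7} is supported by reduced hind limbs: its derived state '-' occurs in exactly those taxa and in no other taxon (including the outgroup).

reduced hind limbs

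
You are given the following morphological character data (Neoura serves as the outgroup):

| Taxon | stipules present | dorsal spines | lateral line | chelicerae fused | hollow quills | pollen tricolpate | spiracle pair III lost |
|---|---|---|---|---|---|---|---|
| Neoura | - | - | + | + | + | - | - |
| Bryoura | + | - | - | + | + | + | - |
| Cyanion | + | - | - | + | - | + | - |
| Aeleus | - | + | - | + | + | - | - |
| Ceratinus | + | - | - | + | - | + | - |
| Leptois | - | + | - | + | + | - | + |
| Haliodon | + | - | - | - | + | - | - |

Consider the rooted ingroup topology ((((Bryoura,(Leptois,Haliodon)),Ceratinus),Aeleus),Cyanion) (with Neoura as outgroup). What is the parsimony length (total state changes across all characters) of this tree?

13

Map each character onto ((((Bryoura,(Leptois,Haliodon)),Ceratinus),Aeleus),Cyanion) (rooted by Neoura) and count the minimum state changes it requires (Fitch parsimony):
stipules present: 3; dorsal spines: 2; lateral line: 1; chelicerae fused: 1; hollow quills: 2; pollen tricolpate: 3; spiracle pair III lost: 1.
Total tree length = 13.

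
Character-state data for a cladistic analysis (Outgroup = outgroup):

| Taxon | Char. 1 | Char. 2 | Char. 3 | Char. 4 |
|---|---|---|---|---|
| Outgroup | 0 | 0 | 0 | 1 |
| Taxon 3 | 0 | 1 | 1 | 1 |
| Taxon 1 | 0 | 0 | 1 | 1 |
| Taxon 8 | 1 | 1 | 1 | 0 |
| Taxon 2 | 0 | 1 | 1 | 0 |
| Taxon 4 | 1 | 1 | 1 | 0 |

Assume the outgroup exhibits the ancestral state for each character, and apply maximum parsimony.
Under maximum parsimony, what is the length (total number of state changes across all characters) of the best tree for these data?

4

Character polarity is set by the outgroup: the derived state is whichever differs from the outgroup's state, so for Char. 4 the derived state is '0', and for the remaining characters it is '1'.
Char. 1: derived state '1' in Taxon 4 and Taxon 8 only — synapomorphy for {Taxon 4, Taxon 8}.
Char. 2: derived state '1' in Taxon 2, Taxon 3, Taxon 4, and Taxon 8 only — synapomorphy for {Taxon 2, Taxon 3, Taxon 4, Taxon 8}.
All ingroup taxa share the derived state '1' for Char. 3; it defines the ingroup but does not resolve relationships within it.
Char. 4 (derived state '0') is shared by Taxon 2, Taxon 4, and Taxon 8 — a synapomorphy uniting that clade.
Most parsimonious ingroup topology: ((Taxon 3,((Taxon 8,Taxon 4),Taxon 2)),Taxon 1).
Changes per character on this tree: Char. 1: 1; Char. 2: 1; Char. 3: 1; Char. 4: 1.
Total = 4.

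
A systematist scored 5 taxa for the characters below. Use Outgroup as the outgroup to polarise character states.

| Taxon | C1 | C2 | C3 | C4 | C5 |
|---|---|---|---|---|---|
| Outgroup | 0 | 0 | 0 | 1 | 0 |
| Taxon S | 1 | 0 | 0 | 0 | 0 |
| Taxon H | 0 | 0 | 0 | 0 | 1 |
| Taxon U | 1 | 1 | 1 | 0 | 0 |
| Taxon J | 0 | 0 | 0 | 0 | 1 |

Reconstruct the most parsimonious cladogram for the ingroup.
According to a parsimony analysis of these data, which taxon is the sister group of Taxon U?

Character polarity is set by the outgroup: the derived state is whichever differs from the outgroup's state, so for C4 the derived state is '0', and for the remaining characters it is '1'.
Only Taxon S and Taxon U show the derived state '1' for C1, supporting them as a clade.
C2 (derived state '1') is unique to Taxon U (autapomorphy; uninformative for grouping).
C3: derived state '1' in Taxon U only — an autapomorphy, so it tells us nothing about relationships among taxa.
All ingroup taxa share the derived state '0' for C4; it defines the ingroup but does not resolve relationships within it.
C5 (derived state '1') is shared by Taxon H and Taxon J — a synapomorphy uniting that clade.
Most parsimonious ingroup topology: ((Taxon S,Taxon U),(Taxon H,Taxon J)).
Taxon U and Taxon S form a cherry on this tree, so they are sister taxa.

Taxon S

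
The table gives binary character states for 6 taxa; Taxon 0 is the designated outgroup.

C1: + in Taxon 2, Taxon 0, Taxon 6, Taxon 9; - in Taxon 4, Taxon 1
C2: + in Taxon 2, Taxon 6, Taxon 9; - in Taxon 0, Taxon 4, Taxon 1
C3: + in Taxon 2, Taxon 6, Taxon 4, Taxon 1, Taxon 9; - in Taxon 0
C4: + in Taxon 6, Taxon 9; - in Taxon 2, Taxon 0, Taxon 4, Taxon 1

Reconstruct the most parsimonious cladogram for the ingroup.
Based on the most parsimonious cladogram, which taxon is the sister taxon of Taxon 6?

Taxon 9

Character polarity is set by the outgroup: the derived state is whichever differs from the outgroup's state, so for C1 the derived state is '-', and for the remaining characters it is '+'.
Only Taxon 1 and Taxon 4 show the derived state '-' for C1, supporting them as a clade.
C2: derived state '+' in Taxon 2, Taxon 6, and Taxon 9 only — synapomorphy for {Taxon 2, Taxon 6, Taxon 9}.
All ingroup taxa share the derived state '+' for C3; it defines the ingroup but does not resolve relationships within it.
C4: derived state '+' in Taxon 6 and Taxon 9 only — synapomorphy for {Taxon 6, Taxon 9}.
Most parsimonious ingroup topology: (((Taxon 9,Taxon 6),Taxon 2),(Taxon 4,Taxon 1)).
Taxon 6 and Taxon 9 form a cherry on this tree, so they are sister taxa.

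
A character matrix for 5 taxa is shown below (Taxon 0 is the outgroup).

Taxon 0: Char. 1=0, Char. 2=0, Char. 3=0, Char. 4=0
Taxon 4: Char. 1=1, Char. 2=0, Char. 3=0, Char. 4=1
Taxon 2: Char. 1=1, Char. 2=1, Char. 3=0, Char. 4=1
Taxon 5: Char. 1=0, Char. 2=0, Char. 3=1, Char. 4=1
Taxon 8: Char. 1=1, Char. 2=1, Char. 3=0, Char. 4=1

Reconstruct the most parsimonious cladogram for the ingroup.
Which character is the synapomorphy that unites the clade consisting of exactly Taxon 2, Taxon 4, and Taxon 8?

Char. 1

The outgroup has state '0' for every character, so '1' is the derived state throughout.
Only Taxon 2, Taxon 4, and Taxon 8 show the derived state '1' for Char. 1, supporting them as a clade.
Char. 2 (derived state '1') is shared by Taxon 2 and Taxon 8 — a synapomorphy uniting that clade.
Char. 3 (derived state '1') is unique to Taxon 5 (autapomorphy; uninformative for grouping).
Char. 4 (derived state '1') is shared by all ingroup taxa — unites the whole ingroup.
Most parsimonious ingroup topology: ((Taxon 4,(Taxon 2,Taxon 8)),Taxon 5).
The clade {Taxon 2, Taxon 4, Taxon 8} is supported by Char. 1: its derived state '1' occurs in exactly those taxa and in no other taxon (including the outgroup).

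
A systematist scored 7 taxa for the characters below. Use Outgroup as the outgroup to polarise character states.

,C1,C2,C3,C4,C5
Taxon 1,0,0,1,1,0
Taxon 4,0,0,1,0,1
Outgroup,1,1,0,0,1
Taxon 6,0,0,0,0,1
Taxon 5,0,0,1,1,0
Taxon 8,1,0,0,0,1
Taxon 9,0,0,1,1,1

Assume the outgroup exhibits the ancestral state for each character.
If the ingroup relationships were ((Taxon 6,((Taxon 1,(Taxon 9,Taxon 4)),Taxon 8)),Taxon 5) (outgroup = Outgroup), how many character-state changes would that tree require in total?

10

Map each character onto ((Taxon 6,((Taxon 1,(Taxon 9,Taxon 4)),Taxon 8)),Taxon 5) (rooted by Outgroup) and count the minimum state changes it requires (Fitch parsimony):
C1: 2; C2: 1; C3: 2; C4: 3; C5: 2.
Total tree length = 10.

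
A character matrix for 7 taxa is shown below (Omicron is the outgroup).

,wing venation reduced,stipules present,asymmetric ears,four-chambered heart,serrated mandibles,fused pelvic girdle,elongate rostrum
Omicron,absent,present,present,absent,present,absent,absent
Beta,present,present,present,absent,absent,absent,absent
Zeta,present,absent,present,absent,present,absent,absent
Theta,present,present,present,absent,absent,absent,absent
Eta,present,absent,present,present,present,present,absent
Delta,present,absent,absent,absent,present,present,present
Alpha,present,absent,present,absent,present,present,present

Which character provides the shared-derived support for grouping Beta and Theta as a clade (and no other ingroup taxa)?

serrated mandibles

Character polarity is set by the outgroup: the derived state is whichever differs from the outgroup's state, so for stipules present, asymmetric ears, serrated mandibles the derived state is 'absent', and for the remaining characters it is 'present'.
wing venation reduced (derived state 'present') is shared by all ingroup taxa — unites the whole ingroup.
stipules present (derived state 'absent') is shared by Alpha, Delta, Eta, and Zeta — a synapomorphy uniting that clade.
asymmetric ears: derived state 'absent' in Delta only — an autapomorphy, so it tells us nothing about relationships among taxa.
four-chambered heart: derived state 'present' in Eta only — an autapomorphy, so it tells us nothing about relationships among taxa.
serrated mandibles: derived state 'absent' in Beta and Theta only — synapomorphy for {Beta, Theta}.
Only Alpha, Delta, and Eta show the derived state 'present' for fused pelvic girdle, supporting them as a clade.
Only Alpha and Delta show the derived state 'present' for elongate rostrum, supporting them as a clade.
Most parsimonious ingroup topology: ((Beta,Theta),(Zeta,(Eta,(Delta,Alpha)))).
The clade {Beta, Theta} is supported by serrated mandibles: its derived state 'absent' occurs in exactly those taxa and in no other taxon (including the outgroup).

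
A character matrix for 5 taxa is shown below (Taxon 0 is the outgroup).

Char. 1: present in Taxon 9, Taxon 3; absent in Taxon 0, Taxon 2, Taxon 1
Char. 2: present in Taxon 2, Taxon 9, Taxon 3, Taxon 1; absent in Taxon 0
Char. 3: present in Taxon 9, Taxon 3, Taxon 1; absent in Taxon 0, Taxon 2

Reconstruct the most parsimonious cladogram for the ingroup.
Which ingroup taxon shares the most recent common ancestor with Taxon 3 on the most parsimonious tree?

Taxon 9

The outgroup has state 'absent' for every character, so 'present' is the derived state throughout.
Char. 1 (derived state 'present') is shared by Taxon 3 and Taxon 9 — a synapomorphy uniting that clade.
Char. 2 (derived state 'present') is shared by all ingroup taxa — unites the whole ingroup.
Char. 3 (derived state 'present') is shared by Taxon 1, Taxon 3, and Taxon 9 — a synapomorphy uniting that clade.
Most parsimonious ingroup topology: (Taxon 2,((Taxon 9,Taxon 3),Taxon 1)).
Taxon 3 and Taxon 9 form a cherry on this tree, so they are sister taxa.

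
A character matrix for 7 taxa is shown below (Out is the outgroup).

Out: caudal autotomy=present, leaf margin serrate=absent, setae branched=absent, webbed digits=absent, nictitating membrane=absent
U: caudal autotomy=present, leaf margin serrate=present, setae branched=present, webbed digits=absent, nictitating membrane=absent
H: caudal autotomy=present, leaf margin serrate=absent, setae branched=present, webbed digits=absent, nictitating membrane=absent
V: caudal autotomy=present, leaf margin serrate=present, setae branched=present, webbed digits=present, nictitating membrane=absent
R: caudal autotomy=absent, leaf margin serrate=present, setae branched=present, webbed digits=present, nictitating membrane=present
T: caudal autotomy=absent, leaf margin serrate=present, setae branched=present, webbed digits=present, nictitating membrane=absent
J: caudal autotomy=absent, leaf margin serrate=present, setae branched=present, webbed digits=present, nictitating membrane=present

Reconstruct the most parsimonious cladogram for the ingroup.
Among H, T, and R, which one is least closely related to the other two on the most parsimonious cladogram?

H

Character polarity is set by the outgroup: the derived state is whichever differs from the outgroup's state, so for caudal autotomy the derived state is 'absent', and for the remaining characters it is 'present'.
caudal autotomy (derived state 'absent') is shared by J, R, and T — a synapomorphy uniting that clade.
leaf margin serrate (derived state 'present') is shared by J, R, T, U, and V — a synapomorphy uniting that clade.
All ingroup taxa share the derived state 'present' for setae branched; it defines the ingroup but does not resolve relationships within it.
webbed digits (derived state 'present') is shared by J, R, T, and V — a synapomorphy uniting that clade.
Only J and R show the derived state 'present' for nictitating membrane, supporting them as a clade.
Most parsimonious ingroup topology: ((U,(V,((R,J),T))),H).
T and R share a more recent common ancestor with each other than either does with H, so H is the least closely related of the three.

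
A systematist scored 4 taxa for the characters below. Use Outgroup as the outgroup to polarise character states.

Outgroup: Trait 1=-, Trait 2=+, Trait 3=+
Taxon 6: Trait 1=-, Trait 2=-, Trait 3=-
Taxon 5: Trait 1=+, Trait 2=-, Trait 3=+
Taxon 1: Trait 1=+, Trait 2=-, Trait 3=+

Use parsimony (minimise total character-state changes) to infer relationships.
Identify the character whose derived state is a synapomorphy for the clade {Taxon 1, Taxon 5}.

Trait 1

Character polarity is set by the outgroup: the derived state is whichever differs from the outgroup's state, so for Trait 2, Trait 3 the derived state is '-', and for the remaining characters it is '+'.
Only Taxon 1 and Taxon 5 show the derived state '+' for Trait 1, supporting them as a clade.
Trait 2 (derived state '-') is shared by all ingroup taxa — unites the whole ingroup.
Trait 3: derived state '-' in Taxon 6 only — an autapomorphy, so it tells us nothing about relationships among taxa.
Most parsimonious ingroup topology: (Taxon 6,(Taxon 5,Taxon 1)).
The clade {Taxon 1, Taxon 5} is supported by Trait 1: its derived state '+' occurs in exactly those taxa and in no other taxon (including the outgroup).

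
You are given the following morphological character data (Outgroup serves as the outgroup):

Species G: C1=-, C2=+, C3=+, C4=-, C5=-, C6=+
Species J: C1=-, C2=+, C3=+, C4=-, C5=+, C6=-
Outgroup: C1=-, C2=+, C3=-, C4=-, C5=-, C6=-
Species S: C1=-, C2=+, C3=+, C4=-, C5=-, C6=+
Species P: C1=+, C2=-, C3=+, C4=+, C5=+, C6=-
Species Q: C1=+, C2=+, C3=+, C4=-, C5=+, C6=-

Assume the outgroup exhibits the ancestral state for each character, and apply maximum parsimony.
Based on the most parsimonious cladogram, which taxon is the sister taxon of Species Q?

Character polarity is set by the outgroup: the derived state is whichever differs from the outgroup's state, so for C2 the derived state is '-', and for the remaining characters it is '+'.
C1: derived state '+' in Species P and Species Q only — synapomorphy for {Species P, Species Q}.
C2 (derived state '-') is unique to Species P (autapomorphy; uninformative for grouping).
C3 (derived state '+') is shared by all ingroup taxa — unites the whole ingroup.
C4 (derived state '+') is unique to Species P (autapomorphy; uninformative for grouping).
C5: derived state '+' in Species J, Species P, and Species Q only — synapomorphy for {Species J, Species P, Species Q}.
Only Species G and Species S show the derived state '+' for C6, supporting them as a clade.
Most parsimonious ingroup topology: (((Species P,Species Q),Species J),(Species G,Species S)).
Species Q and Species P form a cherry on this tree, so they are sister taxa.

Species P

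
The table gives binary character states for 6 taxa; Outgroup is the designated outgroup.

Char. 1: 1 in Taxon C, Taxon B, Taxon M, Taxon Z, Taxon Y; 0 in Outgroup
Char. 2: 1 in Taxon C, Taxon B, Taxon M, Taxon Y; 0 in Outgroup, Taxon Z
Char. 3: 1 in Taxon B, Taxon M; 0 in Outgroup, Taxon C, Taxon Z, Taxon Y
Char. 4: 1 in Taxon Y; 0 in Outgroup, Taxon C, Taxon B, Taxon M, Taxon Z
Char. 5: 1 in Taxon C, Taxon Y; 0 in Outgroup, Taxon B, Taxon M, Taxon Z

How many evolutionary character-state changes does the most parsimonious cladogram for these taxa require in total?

The outgroup has state '0' for every character, so '1' is the derived state throughout.
Char. 1 (derived state '1') is shared by all ingroup taxa — unites the whole ingroup.
Char. 2: derived state '1' in Taxon B, Taxon C, Taxon M, and Taxon Y only — synapomorphy for {Taxon B, Taxon C, Taxon M, Taxon Y}.
Char. 3: derived state '1' in Taxon B and Taxon M only — synapomorphy for {Taxon B, Taxon M}.
Char. 4: derived state '1' in Taxon Y only — an autapomorphy, so it tells us nothing about relationships among taxa.
Only Taxon C and Taxon Y show the derived state '1' for Char. 5, supporting them as a clade.
Most parsimonious ingroup topology: (((Taxon C,Taxon Y),(Taxon B,Taxon M)),Taxon Z).
Changes per character on this tree: Char. 1: 1; Char. 2: 1; Char. 3: 1; Char. 4: 1; Char. 5: 1.
Total = 5.

5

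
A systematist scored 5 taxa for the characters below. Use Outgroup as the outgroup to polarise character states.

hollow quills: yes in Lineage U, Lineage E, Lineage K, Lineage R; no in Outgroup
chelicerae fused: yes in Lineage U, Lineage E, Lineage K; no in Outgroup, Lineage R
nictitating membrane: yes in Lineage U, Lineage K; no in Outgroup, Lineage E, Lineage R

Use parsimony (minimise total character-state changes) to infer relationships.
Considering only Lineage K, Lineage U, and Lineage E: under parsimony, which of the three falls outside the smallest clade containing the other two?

Lineage E

The outgroup has state 'no' for every character, so 'yes' is the derived state throughout.
All ingroup taxa share the derived state 'yes' for hollow quills; it defines the ingroup but does not resolve relationships within it.
Only Lineage E, Lineage K, and Lineage U show the derived state 'yes' for chelicerae fused, supporting them as a clade.
nictitating membrane (derived state 'yes') is shared by Lineage K and Lineage U — a synapomorphy uniting that clade.
Most parsimonious ingroup topology: (((Lineage U,Lineage K),Lineage E),Lineage R).
Lineage U and Lineage K share a more recent common ancestor with each other than either does with Lineage E, so Lineage E is the least closely related of the three.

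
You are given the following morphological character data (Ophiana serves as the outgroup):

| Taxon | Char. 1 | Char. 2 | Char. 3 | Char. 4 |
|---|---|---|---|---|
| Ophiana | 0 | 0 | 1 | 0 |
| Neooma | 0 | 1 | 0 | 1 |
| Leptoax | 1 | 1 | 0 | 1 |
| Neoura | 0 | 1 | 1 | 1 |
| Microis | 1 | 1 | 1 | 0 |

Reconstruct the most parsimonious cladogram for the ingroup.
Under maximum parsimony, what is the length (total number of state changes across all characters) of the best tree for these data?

5

Character polarity is set by the outgroup: the derived state is whichever differs from the outgroup's state, so for Char. 3 the derived state is '0', and for the remaining characters it is '1'.
Char. 1 (state '1') occurs in Leptoax and Microis but conflicts with the nesting implied by the other characters — most parsimoniously interpreted as homoplasy.
Char. 2 (derived state '1') is shared by all ingroup taxa — unites the whole ingroup.
Char. 3: derived state '0' in Leptoax and Neooma only — synapomorphy for {Leptoax, Neooma}.
Char. 4 (derived state '1') is shared by Leptoax, Neooma, and Neoura — a synapomorphy uniting that clade.
Most parsimonious ingroup topology: (Microis,((Neooma,Leptoax),Neoura)).
Changes per character on this tree: Char. 1: 2; Char. 2: 1; Char. 3: 1; Char. 4: 1.
Total = 5.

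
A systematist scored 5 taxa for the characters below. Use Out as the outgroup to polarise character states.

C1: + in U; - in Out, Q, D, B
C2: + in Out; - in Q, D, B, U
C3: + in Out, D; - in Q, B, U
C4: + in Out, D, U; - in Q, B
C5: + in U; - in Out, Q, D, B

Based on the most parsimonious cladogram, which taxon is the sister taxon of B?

Q

Character polarity is set by the outgroup: the derived state is whichever differs from the outgroup's state, so for C2, C3, C4 the derived state is '-', and for the remaining characters it is '+'.
C1: derived state '+' in U only — an autapomorphy, so it tells us nothing about relationships among taxa.
C2 (derived state '-') is shared by all ingroup taxa — unites the whole ingroup.
C3 (derived state '-') is shared by B, Q, and U — a synapomorphy uniting that clade.
Only B and Q show the derived state '-' for C4, supporting them as a clade.
C5: derived state '+' in U only — an autapomorphy, so it tells us nothing about relationships among taxa.
Most parsimonious ingroup topology: (((Q,B),U),D).
B and Q form a cherry on this tree, so they are sister taxa.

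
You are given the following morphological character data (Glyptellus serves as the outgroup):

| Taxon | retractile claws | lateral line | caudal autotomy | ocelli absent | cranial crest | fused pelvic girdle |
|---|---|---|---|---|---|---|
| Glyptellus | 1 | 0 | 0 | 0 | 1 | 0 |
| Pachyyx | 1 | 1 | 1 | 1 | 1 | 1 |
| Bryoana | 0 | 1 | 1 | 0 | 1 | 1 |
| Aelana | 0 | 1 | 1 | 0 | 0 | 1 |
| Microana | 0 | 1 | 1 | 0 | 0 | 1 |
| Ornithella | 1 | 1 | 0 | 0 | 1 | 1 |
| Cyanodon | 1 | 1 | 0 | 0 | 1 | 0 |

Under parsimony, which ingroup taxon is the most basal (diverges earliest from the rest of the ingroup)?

Character polarity is set by the outgroup: the derived state is whichever differs from the outgroup's state, so for retractile claws, cranial crest the derived state is '0', and for the remaining characters it is '1'.
Only Aelana, Bryoana, and Microana show the derived state '0' for retractile claws, supporting them as a clade.
lateral line (derived state '1') is shared by all ingroup taxa — unites the whole ingroup.
caudal autotomy (derived state '1') is shared by Aelana, Bryoana, Microana, and Pachyyx — a synapomorphy uniting that clade.
ocelli absent (derived state '1') is unique to Pachyyx (autapomorphy; uninformative for grouping).
Only Aelana and Microana show the derived state '0' for cranial crest, supporting them as a clade.
Only Aelana, Bryoana, Microana, Ornithella, and Pachyyx show the derived state '1' for fused pelvic girdle, supporting them as a clade.
Most parsimonious ingroup topology: (((Pachyyx,(Bryoana,(Aelana,Microana))),Ornithella),Cyanodon).
Cyanodon is sister to the clade containing all other ingroup taxa, so it is the earliest-diverging (most basal) ingroup lineage.

Cyanodon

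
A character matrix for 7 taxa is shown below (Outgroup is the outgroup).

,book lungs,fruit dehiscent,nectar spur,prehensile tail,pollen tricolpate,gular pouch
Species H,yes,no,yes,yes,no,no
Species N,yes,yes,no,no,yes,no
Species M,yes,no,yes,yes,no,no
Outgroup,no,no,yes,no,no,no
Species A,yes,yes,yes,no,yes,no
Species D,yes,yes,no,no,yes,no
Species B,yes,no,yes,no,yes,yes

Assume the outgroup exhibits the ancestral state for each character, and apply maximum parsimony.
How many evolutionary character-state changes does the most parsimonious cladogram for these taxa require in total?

Character polarity is set by the outgroup: the derived state is whichever differs from the outgroup's state, so for nectar spur the derived state is 'no', and for the remaining characters it is 'yes'.
book lungs (derived state 'yes') is shared by all ingroup taxa — unites the whole ingroup.
fruit dehiscent: derived state 'yes' in Species A, Species D, and Species N only — synapomorphy for {Species A, Species D, Species N}.
nectar spur: derived state 'no' in Species D and Species N only — synapomorphy for {Species D, Species N}.
prehensile tail (derived state 'yes') is shared by Species H and Species M — a synapomorphy uniting that clade.
Only Species A, Species B, Species D, and Species N show the derived state 'yes' for pollen tricolpate, supporting them as a clade.
gular pouch (derived state 'yes') is unique to Species B (autapomorphy; uninformative for grouping).
Most parsimonious ingroup topology: (((Species A,(Species N,Species D)),Species B),(Species H,Species M)).
Changes per character on this tree: book lungs: 1; fruit dehiscent: 1; nectar spur: 1; prehensile tail: 1; pollen tricolpate: 1; gular pouch: 1.
Total = 6.

6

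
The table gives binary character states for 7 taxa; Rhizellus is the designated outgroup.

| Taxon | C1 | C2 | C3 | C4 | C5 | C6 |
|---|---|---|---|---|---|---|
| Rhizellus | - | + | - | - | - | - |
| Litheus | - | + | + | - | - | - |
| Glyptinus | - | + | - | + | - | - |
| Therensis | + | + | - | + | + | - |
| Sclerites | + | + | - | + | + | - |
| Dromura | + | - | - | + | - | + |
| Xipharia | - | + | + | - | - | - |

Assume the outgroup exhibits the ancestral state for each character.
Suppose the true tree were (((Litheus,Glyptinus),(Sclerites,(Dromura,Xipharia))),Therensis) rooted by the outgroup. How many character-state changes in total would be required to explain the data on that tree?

Map each character onto (((Litheus,Glyptinus),(Sclerites,(Dromura,Xipharia))),Therensis) (rooted by Rhizellus) and count the minimum state changes it requires (Fitch parsimony):
C1: 3; C2: 1; C3: 2; C4: 3; C5: 2; C6: 1.
Total tree length = 12.

12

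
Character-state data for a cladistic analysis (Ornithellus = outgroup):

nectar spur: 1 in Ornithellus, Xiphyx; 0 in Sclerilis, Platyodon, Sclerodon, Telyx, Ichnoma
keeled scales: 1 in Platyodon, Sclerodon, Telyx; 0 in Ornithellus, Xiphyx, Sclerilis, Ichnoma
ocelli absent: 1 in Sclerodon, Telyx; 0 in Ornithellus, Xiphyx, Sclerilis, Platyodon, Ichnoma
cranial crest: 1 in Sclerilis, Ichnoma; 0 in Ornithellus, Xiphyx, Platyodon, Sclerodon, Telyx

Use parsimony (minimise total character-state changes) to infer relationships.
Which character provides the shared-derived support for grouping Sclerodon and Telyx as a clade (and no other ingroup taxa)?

Character polarity is set by the outgroup: the derived state is whichever differs from the outgroup's state, so for nectar spur the derived state is '0', and for the remaining characters it is '1'.
Only Ichnoma, Platyodon, Sclerilis, Sclerodon, and Telyx show the derived state '0' for nectar spur, supporting them as a clade.
keeled scales: derived state '1' in Platyodon, Sclerodon, and Telyx only — synapomorphy for {Platyodon, Sclerodon, Telyx}.
Only Sclerodon and Telyx show the derived state '1' for ocelli absent, supporting them as a clade.
Only Ichnoma and Sclerilis show the derived state '1' for cranial crest, supporting them as a clade.
Most parsimonious ingroup topology: (Xiphyx,((Sclerilis,Ichnoma),(Platyodon,(Sclerodon,Telyx)))).
The clade {Sclerodon, Telyx} is supported by ocelli absent: its derived state '1' occurs in exactly those taxa and in no other taxon (including the outgroup).

ocelli absent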